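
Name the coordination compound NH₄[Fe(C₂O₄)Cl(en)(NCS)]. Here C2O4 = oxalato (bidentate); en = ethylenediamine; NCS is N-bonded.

The 1 ammonium counter-ion carries a total charge of +1, so each complex ion is 1−.
Ligand charges: 1×oxalato (-2 each), 1×ethylenediamine (neutral), 1×chloro (-1 each), 1×isothiocyanato (-1 each); total -4. So Fe + (-4) = 1−, giving Fe = +3.
Ligands are named alphabetically: chloro before ethylenediamine before isothiocyanato before oxalato.
The complex ion is anionic, so iron takes the -ate form ferrate(III).

ammonium chloro(ethylenediamine)isothiocyanatooxalatoferrate(III)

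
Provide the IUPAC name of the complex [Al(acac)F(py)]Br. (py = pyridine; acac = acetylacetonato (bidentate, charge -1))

The 1 bromide counter-ion carries a total charge of -1, so each complex ion is 1+.
Ligand charges: 1×pyridine (neutral), 1×acetylacetonato (-1 each), 1×fluoro (-1 each); total -2. So Al + (-2) = 1+, giving Al = +3.
Ligands are named alphabetically: acetylacetonato before fluoro before pyridine.

(acetylacetonato)fluoro(pyridine)aluminium(III) bromide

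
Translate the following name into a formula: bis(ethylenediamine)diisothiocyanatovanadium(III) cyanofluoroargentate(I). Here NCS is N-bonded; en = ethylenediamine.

Cation [V…]: ligand charges -2, V(III) ⇒ ion charge 1+.
Anion [Ag…]: ligand charges -2, Ag(I) ⇒ ion charge 1−.
One 1+ cation balances one 1− anion.

[V(en)2(NCS)2][Ag(CN)F]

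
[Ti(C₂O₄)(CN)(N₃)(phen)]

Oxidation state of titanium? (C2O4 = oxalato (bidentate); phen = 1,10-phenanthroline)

No counter-ion: the bracketed complex is neutral.
Ligand charges: 1×CN = -1; 1×N3 = -1; 1×C2O4 = -2; 1×phen neutral; sum -4.
Ti + (-4) = 0 ⇒ Ti is +4.

+4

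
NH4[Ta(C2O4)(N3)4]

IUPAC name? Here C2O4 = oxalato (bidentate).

The 1 ammonium counter-ion carries a total charge of +1, so each complex ion is 1−.
Ligand charges: 4×azido (-1 each), 1×oxalato (-2 each); total -6. So Ta + (-6) = 1−, giving Ta = +5.
The complex ion is anionic, so tantalum takes the -ate form tantalate(V).

ammonium tetraazidooxalatotantalate(V)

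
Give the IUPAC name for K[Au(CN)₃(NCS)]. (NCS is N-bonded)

The 1 potassium counter-ion carries a total charge of +1, so each complex ion is 1−.
Ligand charges: 3×cyano (-1 each), 1×isothiocyanato (-1 each); total -4. So Au + (-4) = 1−, giving Au = +3.
The complex ion is anionic, so gold takes the -ate form aurate(III).

potassium tricyanoisothiocyanatoaurate(III)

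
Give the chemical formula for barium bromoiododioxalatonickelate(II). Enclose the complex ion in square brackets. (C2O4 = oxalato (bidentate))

Ba2[NiBr(C2O4)2I]

Ligands: 1 iodo (I, -1), 2 oxalato (C2O4, -2), 1 bromo (Br, -1). Ligand charge sum = -6.
Charge balance with barium (+2) requires 1 complex ion per 2 barium.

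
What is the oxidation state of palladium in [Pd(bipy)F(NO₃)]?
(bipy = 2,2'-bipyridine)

+2

No counter-ion: the bracketed complex is neutral.
Ligand charges: 1×NO3 = -1; 1×bipy neutral; 1×F = -1; sum -2.
Pd + (-2) = 0 ⇒ Pd is +2.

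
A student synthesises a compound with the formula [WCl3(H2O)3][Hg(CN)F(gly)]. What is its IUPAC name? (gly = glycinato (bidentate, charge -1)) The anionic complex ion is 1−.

Both ions are complex: the cation is named first with the plain metal name, the anion second with the -ate form; each ion's ligands are alphabetised independently.
The complex anion is given as 1−; its ligand charges sum to -3, so Hg = +2.
A 1:1 salt means the cation carries the equal and opposite charge, 1+.
Cation: ligand charges sum to -3; for the ion to be 1+, W = +4.

triaquatrichlorotungsten(IV) cyanofluoro(glycinato)mercurate(II)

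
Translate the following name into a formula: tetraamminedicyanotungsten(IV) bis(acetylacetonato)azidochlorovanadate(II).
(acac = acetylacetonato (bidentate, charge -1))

[W(CN)2(NH3)4][V(acac)2Cl(N3)]

Cation [W…]: ligand charges -2, W(IV) ⇒ ion charge 2+.
Anion [V…]: ligand charges -4, V(II) ⇒ ion charge 2−.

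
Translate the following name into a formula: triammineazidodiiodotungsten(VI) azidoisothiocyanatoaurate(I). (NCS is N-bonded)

[WI2(N3)(NH3)3][Au(N3)(NCS)]3

Cation [W…]: ligand charges -3, W(VI) ⇒ ion charge 3+.
Anion [Au…]: ligand charges -2, Au(I) ⇒ ion charge 1−.
One 3+ cation requires 3 of the 1− anion.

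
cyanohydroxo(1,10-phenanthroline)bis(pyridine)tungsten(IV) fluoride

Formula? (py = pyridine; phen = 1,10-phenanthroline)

[W(CN)(OH)(phen)(py)2]F2

Ligands: 1 hydroxo (OH, -1), 2 pyridine (py, neutral), 1 1,10-phenanthroline (phen, neutral), 1 cyano (CN, -1). Ligand charge sum = -2.
With W in oxidation state +4, the complex ion is [W...]^2+.
Charge balance with fluoride (-1) requires 1 complex ion per 2 fluoride.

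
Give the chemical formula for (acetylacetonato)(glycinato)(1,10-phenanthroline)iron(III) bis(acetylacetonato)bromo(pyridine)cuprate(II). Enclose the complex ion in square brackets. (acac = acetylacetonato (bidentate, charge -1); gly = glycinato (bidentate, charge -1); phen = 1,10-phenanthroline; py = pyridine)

Cation [Fe…]: ligand charges -2, Fe(III) ⇒ ion charge 1+.
Anion [Cu…]: ligand charges -3, Cu(II) ⇒ ion charge 1−.
One 1+ cation balances one 1− anion.

[Fe(acac)(gly)(phen)][Cu(acac)2Br(py)]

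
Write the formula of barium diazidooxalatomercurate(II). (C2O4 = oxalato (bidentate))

Ba[Hg(C2O4)(N3)2]

Ligands: 1 oxalato (C2O4, -2), 2 azido (N3, -1). Ligand charge sum = -4.
With Hg in oxidation state +2, the complex ion is [Hg...]^2−.
Charge balance with barium (+2) requires 1 complex ion per 1 barium.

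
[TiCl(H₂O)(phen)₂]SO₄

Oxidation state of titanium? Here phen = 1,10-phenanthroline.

+3

1 sulfate outside the brackets (-2 each) → the complex ion is 2+.
Ligand charges: 1×H2O neutral; 1×Cl = -1; 2×phen neutral; sum -1.
Ti + (-1) = 2+ ⇒ Ti is +3.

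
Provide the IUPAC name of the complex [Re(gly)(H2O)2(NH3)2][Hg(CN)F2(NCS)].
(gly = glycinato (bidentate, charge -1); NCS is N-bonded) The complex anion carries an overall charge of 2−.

Both ions are complex: the cation is named first with the plain metal name, the anion second with the -ate form; each ion's ligands are alphabetised independently.
The complex anion is given as 2−; its ligand charges sum to -4, so Hg = +2.
A 1:1 salt means the cation carries the equal and opposite charge, 2+.
Cation: ligand charges sum to -1; for the ion to be 2+, Re = +3.

diamminediaqua(glycinato)rhenium(III) cyanodifluoroisothiocyanatomercurate(II)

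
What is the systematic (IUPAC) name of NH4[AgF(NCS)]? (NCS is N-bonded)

The 1 ammonium counter-ion carries a total charge of +1, so each complex ion is 1−.
Ligand charges: 1×fluoro (-1 each), 1×isothiocyanato (-1 each); total -2. So Ag + (-2) = 1−, giving Ag = +1.
The complex ion is anionic, so silver takes the -ate form argentate(I).

ammonium fluoroisothiocyanatoargentate(I)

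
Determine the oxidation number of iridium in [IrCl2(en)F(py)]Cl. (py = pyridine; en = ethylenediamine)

1 chloride outside the brackets (-1 each) → the complex ion is 1+.
Ligand charges: 1×py neutral; 1×en neutral; 2×Cl = -2; 1×F = -1; sum -3.
Ir + (-3) = 1+ ⇒ Ir is +4.

+4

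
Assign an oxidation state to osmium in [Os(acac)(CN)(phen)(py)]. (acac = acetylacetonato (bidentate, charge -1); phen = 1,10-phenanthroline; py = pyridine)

No counter-ion: the bracketed complex is neutral.
Ligand charges: 1×acac = -1; 1×phen neutral; 1×py neutral; 1×CN = -1; sum -2.
Os + (-2) = 0 ⇒ Os is +2.

+2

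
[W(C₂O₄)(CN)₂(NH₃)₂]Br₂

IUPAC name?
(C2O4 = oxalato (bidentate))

The 2 bromide counter-ions carry a total charge of -2, so each complex ion is 2+.
Ligand charges: 1×oxalato (-2 each), 2×ammine (neutral), 2×cyano (-1 each); total -4. So W + (-4) = 2+, giving W = +6.
Ligands are named alphabetically: ammine before cyano before oxalato.

diamminedicyanooxalatotungsten(VI) bromide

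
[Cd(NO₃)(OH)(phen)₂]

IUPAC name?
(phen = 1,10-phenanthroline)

There is no counter-ion, so the complex is neutral overall.
Ligand charges: 1×hydroxo (-1 each), 2×1,10-phenanthroline (neutral), 1×nitrato (-1 each); total -2. So Cd + (-2) = 0, giving Cd = +2.
Ligands are named alphabetically: hydroxo before nitrato before phenanthroline.

hydroxonitratobis(1,10-phenanthroline)cadmium(II)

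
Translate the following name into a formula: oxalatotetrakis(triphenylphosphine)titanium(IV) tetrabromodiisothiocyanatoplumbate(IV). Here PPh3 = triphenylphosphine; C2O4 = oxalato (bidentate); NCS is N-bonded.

[Ti(C2O4)(PPh3)4][PbBr4(NCS)2]

Cation [Ti…]: ligand charges -2, Ti(IV) ⇒ ion charge 2+.
Anion [Pb…]: ligand charges -6, Pb(IV) ⇒ ion charge 2−.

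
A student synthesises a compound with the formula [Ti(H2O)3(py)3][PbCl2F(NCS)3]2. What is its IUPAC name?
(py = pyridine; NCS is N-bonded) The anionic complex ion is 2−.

Both ions are complex: the cation is named first with the plain metal name, the anion second with the -ate form; each ion's ligands are alphabetised independently.
The complex anion is given as 2−; its ligand charges sum to -6, so Pb = +4.
With 2 anions per cation, the cation must be 2×2 = 4+.
Cation: ligand charges sum to 0; for the ion to be 4+, Ti = +4.

triaquatris(pyridine)titanium(IV) dichlorofluorotriisothiocyanatoplumbate(IV)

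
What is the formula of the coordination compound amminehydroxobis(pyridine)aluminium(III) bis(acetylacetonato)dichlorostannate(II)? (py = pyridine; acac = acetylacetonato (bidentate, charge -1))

Cation [Al…]: ligand charges -1, Al(III) ⇒ ion charge 2+.
Anion [Sn…]: ligand charges -4, Sn(II) ⇒ ion charge 2−.
One 2+ cation balances one 2− anion.

[Al(NH3)(OH)(py)2][Sn(acac)2Cl2]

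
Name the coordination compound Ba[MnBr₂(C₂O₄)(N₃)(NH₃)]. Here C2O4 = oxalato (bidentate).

barium ammineazidodibromooxalatomanganate(III)

The 1 barium counter-ion carries a total charge of +2, so each complex ion is 2−.
Ligand charges: 2×bromo (-1 each), 1×ammine (neutral), 1×oxalato (-2 each), 1×azido (-1 each); total -5. So Mn + (-5) = 2−, giving Mn = +3.
The complex ion is anionic, so manganese takes the -ate form manganate(III).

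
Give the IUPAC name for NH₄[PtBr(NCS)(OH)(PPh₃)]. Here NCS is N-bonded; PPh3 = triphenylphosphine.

The 1 ammonium counter-ion carries a total charge of +1, so each complex ion is 1−.
Ligand charges: 1×hydroxo (-1 each), 1×bromo (-1 each), 1×isothiocyanato (-1 each), 1×triphenylphosphine (neutral); total -3. So Pt + (-3) = 1−, giving Pt = +2.
Ligands are named alphabetically: bromo before hydroxo before isothiocyanato before triphenylphosphine.
The complex ion is anionic, so platinum takes the -ate form platinate(II).

ammonium bromohydroxoisothiocyanato(triphenylphosphine)platinate(II)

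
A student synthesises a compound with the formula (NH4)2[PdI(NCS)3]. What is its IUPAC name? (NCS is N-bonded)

The 2 ammonium counter-ions carry a total charge of +2, so each complex ion is 2−.
Ligand charges: 3×isothiocyanato (-1 each), 1×iodo (-1 each); total -4. So Pd + (-4) = 2−, giving Pd = +2.
The complex ion is anionic, so palladium takes the -ate form palladate(II).

ammonium iodotriisothiocyanatopalladate(II)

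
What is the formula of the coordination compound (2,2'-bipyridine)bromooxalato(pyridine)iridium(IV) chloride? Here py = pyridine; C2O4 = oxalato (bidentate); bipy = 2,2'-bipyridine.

Ligands: 1 pyridine (py, neutral), 1 bromo (Br, -1), 1 oxalato (C2O4, -2), 1 2,2'-bipyridine (bipy, neutral). Ligand charge sum = -3.
With Ir in oxidation state +4, the complex ion is [Ir...]^1+.
Charge balance with chloride (-1) requires 1 complex ion per 1 chloride.

[Ir(bipy)Br(C2O4)(py)]Cl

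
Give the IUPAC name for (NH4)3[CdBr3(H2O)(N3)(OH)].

The 3 ammonium counter-ions carry a total charge of +3, so each complex ion is 3−.
Ligand charges: 3×bromo (-1 each), 1×hydroxo (-1 each), 1×azido (-1 each), 1×aqua (neutral); total -5. So Cd + (-5) = 3−, giving Cd = +2.
Ligands are named alphabetically: aqua before azido before bromo before hydroxo.
The complex ion is anionic, so cadmium takes the -ate form cadmate(II).

ammonium aquaazidotribromohydroxocadmate(II)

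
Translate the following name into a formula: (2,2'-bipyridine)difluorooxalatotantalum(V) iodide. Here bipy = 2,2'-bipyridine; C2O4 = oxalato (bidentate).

Ligands: 1 2,2'-bipyridine (bipy, neutral), 2 fluoro (F, -1), 1 oxalato (C2O4, -2). Ligand charge sum = -4.
With Ta in oxidation state +5, the complex ion is [Ta...]^1+.
Charge balance with iodide (-1) requires 1 complex ion per 1 iodide.

[Ta(bipy)(C2O4)F2]I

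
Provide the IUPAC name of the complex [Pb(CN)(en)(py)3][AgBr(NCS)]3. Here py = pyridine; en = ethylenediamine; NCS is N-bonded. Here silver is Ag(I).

Both ions are complex: the cation is named first with the plain metal name, the anion second with the -ate form; each ion's ligands are alphabetised independently.
Ag is given as +1; the anion's ligand charges sum to -2, so the complex anion is 1−.
With 3 anions per cation, the cation must be 3×1 = 3+.
Cation: ligand charges sum to -1; for the ion to be 3+, Pb = +4.

cyano(ethylenediamine)tris(pyridine)lead(IV) bromoisothiocyanatoargentate(I)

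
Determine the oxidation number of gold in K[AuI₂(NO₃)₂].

+3

1 potassium outside the brackets (+1 each) → the complex ion is 1−.
Ligand charges: 2×I = -2; 2×NO3 = -2; sum -4.
Au + (-4) = 1− ⇒ Au is +3.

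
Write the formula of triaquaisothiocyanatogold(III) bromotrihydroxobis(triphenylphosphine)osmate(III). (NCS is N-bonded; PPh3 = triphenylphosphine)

[Au(H2O)3(NCS)][OsBr(OH)3(PPh3)2]2

Cation [Au…]: ligand charges -1, Au(III) ⇒ ion charge 2+.
Anion [Os…]: ligand charges -4, Os(III) ⇒ ion charge 1−.
One 2+ cation requires 2 of the 1− anion.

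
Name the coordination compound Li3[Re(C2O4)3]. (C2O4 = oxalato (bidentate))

lithium trioxalatorhenate(III)

The 3 lithium counter-ions carry a total charge of +3, so each complex ion is 3−.
Ligand charges: 3×oxalato (-2 each); total -6. So Re + (-6) = 3−, giving Re = +3.
The complex ion is anionic, so rhenium takes the -ate form rhenate(III).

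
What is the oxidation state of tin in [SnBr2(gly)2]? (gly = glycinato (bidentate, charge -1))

+4

No counter-ion: the bracketed complex is neutral.
Ligand charges: 2×Br = -2; 2×gly = -2; sum -4.
Sn + (-4) = 0 ⇒ Sn is +4.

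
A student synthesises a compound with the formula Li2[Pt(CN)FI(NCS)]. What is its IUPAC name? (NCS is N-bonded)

The 2 lithium counter-ions carry a total charge of +2, so each complex ion is 2−.
Ligand charges: 1×isothiocyanato (-1 each), 1×iodo (-1 each), 1×fluoro (-1 each), 1×cyano (-1 each); total -4. So Pt + (-4) = 2−, giving Pt = +2.
Ligands are named alphabetically: cyano before fluoro before iodo before isothiocyanato.
The complex ion is anionic, so platinum takes the -ate form platinate(II).

lithium cyanofluoroiodoisothiocyanatoplatinate(II)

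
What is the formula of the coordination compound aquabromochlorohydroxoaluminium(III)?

[AlBrCl(H2O)(OH)]

Ligands: 1 aqua (H2O, neutral), 1 bromo (Br, -1), 1 chloro (Cl, -1), 1 hydroxo (OH, -1). Ligand charge sum = -3.
With Al in oxidation state +3, the complex ion is [Al...].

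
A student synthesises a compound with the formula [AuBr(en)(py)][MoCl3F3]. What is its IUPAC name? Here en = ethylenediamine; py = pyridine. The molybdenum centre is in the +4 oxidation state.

Mo is given as +4; the anion's ligand charges sum to -6, so the complex anion is 2−.
A 1:1 salt means the cation carries the equal and opposite charge, 2+.
Cation: ligand charges sum to -1; for the ion to be 2+, Au = +3.

bromo(ethylenediamine)(pyridine)gold(III) trichlorotrifluoromolybdate(IV)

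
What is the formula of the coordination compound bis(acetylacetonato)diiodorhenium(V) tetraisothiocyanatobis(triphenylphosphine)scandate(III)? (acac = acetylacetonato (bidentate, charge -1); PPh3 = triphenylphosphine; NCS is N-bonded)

[Re(acac)2I2][Sc(NCS)4(PPh3)2]

Cation [Re…]: ligand charges -4, Re(V) ⇒ ion charge 1+.
Anion [Sc…]: ligand charges -4, Sc(III) ⇒ ion charge 1−.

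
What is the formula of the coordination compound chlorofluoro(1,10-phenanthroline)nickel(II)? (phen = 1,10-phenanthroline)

Ligands: 1 1,10-phenanthroline (phen, neutral), 1 fluoro (F, -1), 1 chloro (Cl, -1). Ligand charge sum = -2.
With Ni in oxidation state +2, the complex ion is [Ni...].

[NiClF(phen)]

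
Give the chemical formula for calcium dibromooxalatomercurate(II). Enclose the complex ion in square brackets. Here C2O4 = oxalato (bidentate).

Ligands: 2 bromo (Br, -1), 1 oxalato (C2O4, -2). Ligand charge sum = -4.
With Hg in oxidation state +2, the complex ion is [Hg...]^2−.
Charge balance with calcium (+2) requires 1 complex ion per 1 calcium.

Ca[HgBr2(C2O4)]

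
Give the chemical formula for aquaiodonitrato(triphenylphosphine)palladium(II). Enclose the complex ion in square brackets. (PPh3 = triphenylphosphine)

[Pd(H2O)I(NO3)(PPh3)]

Ligands: 1 iodo (I, -1), 1 triphenylphosphine (PPh3, neutral), 1 nitrato (NO3, -1), 1 aqua (H2O, neutral). Ligand charge sum = -2.
With Pd in oxidation state +2, the complex ion is [Pd...].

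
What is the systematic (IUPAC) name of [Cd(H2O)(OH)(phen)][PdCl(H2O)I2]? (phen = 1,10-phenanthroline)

Both ions are complex: the cation is named first with the plain metal name, the anion second with the -ate form; each ion's ligands are alphabetised independently.
Cadmium is always +2 in its complexes; the cation's ligand charges sum to -1, so the complex cation is 1+.
A 1:1 salt means the anion carries the equal and opposite charge, 1−.
Anion: ligand charges sum to -3; for the ion to be 1−, Pd = +2.

aquahydroxo(1,10-phenanthroline)cadmium(II) aquachlorodiiodopalladate(II)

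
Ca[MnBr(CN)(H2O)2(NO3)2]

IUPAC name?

The 1 calcium counter-ion carries a total charge of +2, so each complex ion is 2−.
Ligand charges: 2×nitrato (-1 each), 2×aqua (neutral), 1×cyano (-1 each), 1×bromo (-1 each); total -4. So Mn + (-4) = 2−, giving Mn = +2.
The complex ion is anionic, so manganese takes the -ate form manganate(II).

calcium diaquabromocyanodinitratomanganate(II)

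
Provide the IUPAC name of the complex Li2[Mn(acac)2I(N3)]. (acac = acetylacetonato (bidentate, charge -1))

The 2 lithium counter-ions carry a total charge of +2, so each complex ion is 2−.
Ligand charges: 2×acetylacetonato (-1 each), 1×azido (-1 each), 1×iodo (-1 each); total -4. So Mn + (-4) = 2−, giving Mn = +2.
Ligands are named alphabetically: acetylacetonato before azido before iodo.
The complex ion is anionic, so manganese takes the -ate form manganate(II).

lithium bis(acetylacetonato)azidoiodomanganate(II)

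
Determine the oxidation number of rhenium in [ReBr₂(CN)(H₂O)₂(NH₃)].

+3

No counter-ion: the bracketed complex is neutral.
Ligand charges: 2×H2O neutral; 2×Br = -2; 1×NH3 neutral; 1×CN = -1; sum -3.
Re + (-3) = 0 ⇒ Re is +3.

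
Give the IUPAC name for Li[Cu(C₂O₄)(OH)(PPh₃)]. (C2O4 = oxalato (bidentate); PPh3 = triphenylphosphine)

The 1 lithium counter-ion carries a total charge of +1, so each complex ion is 1−.
Ligand charges: 1×oxalato (-2 each), 1×hydroxo (-1 each), 1×triphenylphosphine (neutral); total -3. So Cu + (-3) = 1−, giving Cu = +2.
The complex ion is anionic, so copper takes the -ate form cuprate(II).

lithium hydroxooxalato(triphenylphosphine)cuprate(II)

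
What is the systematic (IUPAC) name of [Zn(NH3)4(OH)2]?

tetraamminedihydroxozinc(II)

There is no counter-ion, so the complex is neutral overall.
Ligand charges: 2×hydroxo (-1 each), 4×ammine (neutral); total -2. So Zn + (-2) = 0, giving Zn = +2.
Ligands are named alphabetically: ammine before hydroxo.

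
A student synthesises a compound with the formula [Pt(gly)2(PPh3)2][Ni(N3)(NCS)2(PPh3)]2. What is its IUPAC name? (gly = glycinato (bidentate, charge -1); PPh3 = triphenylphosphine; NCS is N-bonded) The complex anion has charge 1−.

Both ions are complex: the cation is named first with the plain metal name, the anion second with the -ate form; each ion's ligands are alphabetised independently.
The complex anion is given as 1−; its ligand charges sum to -3, so Ni = +2.
With 2 anions per cation, the cation must be 2×1 = 2+.
Cation: ligand charges sum to -2; for the ion to be 2+, Pt = +4.

bis(glycinato)bis(triphenylphosphine)platinum(IV) azidodiisothiocyanato(triphenylphosphine)nickelate(II)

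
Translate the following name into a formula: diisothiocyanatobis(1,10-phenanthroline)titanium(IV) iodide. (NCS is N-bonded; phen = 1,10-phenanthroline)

Ligands: 2 isothiocyanato (NCS, -1), 2 1,10-phenanthroline (phen, neutral). Ligand charge sum = -2.
Charge balance with iodide (-1) requires 1 complex ion per 2 iodide.

[Ti(NCS)2(phen)2]I2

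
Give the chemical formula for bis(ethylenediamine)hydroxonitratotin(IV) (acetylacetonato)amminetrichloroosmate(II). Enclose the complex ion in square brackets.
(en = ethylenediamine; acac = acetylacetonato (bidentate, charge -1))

[Sn(en)2(NO3)(OH)][Os(acac)Cl3(NH3)]

Cation [Sn…]: ligand charges -2, Sn(IV) ⇒ ion charge 2+.
Anion [Os…]: ligand charges -4, Os(II) ⇒ ion charge 2−.
One 2+ cation balances one 2− anion.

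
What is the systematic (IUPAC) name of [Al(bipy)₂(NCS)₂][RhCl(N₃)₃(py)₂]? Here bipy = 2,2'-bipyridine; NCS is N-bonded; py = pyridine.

Aluminium is always +3 in its complexes; the cation's ligand charges sum to -2, so the complex cation is 1+.
A 1:1 salt means the anion carries the equal and opposite charge, 1−.
Anion: ligand charges sum to -4; for the ion to be 1−, Rh = +3.

bis(2,2'-bipyridine)diisothiocyanatoaluminium(III) triazidochlorobis(pyridine)rhodate(III)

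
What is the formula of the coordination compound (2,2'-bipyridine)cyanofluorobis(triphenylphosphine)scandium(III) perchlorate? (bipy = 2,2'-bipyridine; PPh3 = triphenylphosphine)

[Sc(bipy)(CN)F(PPh3)2]ClO4

Ligands: 1 2,2'-bipyridine (bipy, neutral), 2 triphenylphosphine (PPh3, neutral), 1 fluoro (F, -1), 1 cyano (CN, -1). Ligand charge sum = -2.
With Sc in oxidation state +3, the complex ion is [Sc...]^1+.
Charge balance with perchlorate (-1) requires 1 complex ion per 1 perchlorate.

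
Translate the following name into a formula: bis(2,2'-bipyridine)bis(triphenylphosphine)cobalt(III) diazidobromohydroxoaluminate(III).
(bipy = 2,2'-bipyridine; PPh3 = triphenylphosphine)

Cation [Co…]: ligand charges 0, Co(III) ⇒ ion charge 3+.
Anion [Al…]: ligand charges -4, Al(III) ⇒ ion charge 1−.
One 3+ cation requires 3 of the 1− anion.

[Co(bipy)2(PPh3)2][AlBr(N3)2(OH)]3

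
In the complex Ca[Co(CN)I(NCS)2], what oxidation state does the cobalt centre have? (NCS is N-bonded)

+2

1 calcium outside the brackets (+2 each) → the complex ion is 2−.
Ligand charges: 2×NCS = -2; 1×I = -1; 1×CN = -1; sum -4.
Co + (-4) = 2− ⇒ Co is +2.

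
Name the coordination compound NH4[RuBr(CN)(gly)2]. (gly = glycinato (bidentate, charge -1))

The 1 ammonium counter-ion carries a total charge of +1, so each complex ion is 1−.
Ligand charges: 1×bromo (-1 each), 1×cyano (-1 each), 2×glycinato (-1 each); total -4. So Ru + (-4) = 1−, giving Ru = +3.
The complex ion is anionic, so ruthenium takes the -ate form ruthenate(III).

ammonium bromocyanobis(glycinato)ruthenate(III)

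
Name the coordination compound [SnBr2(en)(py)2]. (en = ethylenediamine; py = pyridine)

There is no counter-ion, so the complex is neutral overall.
Ligand charges: 2×bromo (-1 each), 1×ethylenediamine (neutral), 2×pyridine (neutral); total -2. So Sn + (-2) = 0, giving Sn = +2.
Ligands are named alphabetically: bromo before ethylenediamine before pyridine.

dibromo(ethylenediamine)bis(pyridine)tin(II)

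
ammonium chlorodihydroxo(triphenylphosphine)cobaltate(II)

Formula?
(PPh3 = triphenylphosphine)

NH4[CoCl(OH)2(PPh3)]

Ligands: 2 hydroxo (OH, -1), 1 triphenylphosphine (PPh3, neutral), 1 chloro (Cl, -1). Ligand charge sum = -3.
With Co in oxidation state +2, the complex ion is [Co...]^1−.
Charge balance with ammonium (+1) requires 1 complex ion per 1 ammonium.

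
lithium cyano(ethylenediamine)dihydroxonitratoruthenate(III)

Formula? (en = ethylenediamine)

Ligands: 1 cyano (CN, -1), 2 hydroxo (OH, -1), 1 nitrato (NO3, -1), 1 ethylenediamine (en, neutral). Ligand charge sum = -4.
With Ru in oxidation state +3, the complex ion is [Ru...]^1−.
Charge balance with lithium (+1) requires 1 complex ion per 1 lithium.

Li[Ru(CN)(en)(NO3)(OH)2]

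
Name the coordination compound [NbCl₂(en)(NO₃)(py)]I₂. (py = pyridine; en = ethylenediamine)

dichloro(ethylenediamine)nitrato(pyridine)niobium(V) iodide

The 2 iodide counter-ions carry a total charge of -2, so each complex ion is 2+.
Ligand charges: 2×chloro (-1 each), 1×pyridine (neutral), 1×nitrato (-1 each), 1×ethylenediamine (neutral); total -3. So Nb + (-3) = 2+, giving Nb = +5.
Ligands are named alphabetically: chloro before ethylenediamine before nitrato before pyridine.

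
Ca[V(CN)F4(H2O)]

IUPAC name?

calcium aquacyanotetrafluorovanadate(III)

The 1 calcium counter-ion carries a total charge of +2, so each complex ion is 2−.
Ligand charges: 1×cyano (-1 each), 1×aqua (neutral), 4×fluoro (-1 each); total -5. So V + (-5) = 2−, giving V = +3.
Ligands are named alphabetically: aqua before cyano before fluoro.
The complex ion is anionic, so vanadium takes the -ate form vanadate(III).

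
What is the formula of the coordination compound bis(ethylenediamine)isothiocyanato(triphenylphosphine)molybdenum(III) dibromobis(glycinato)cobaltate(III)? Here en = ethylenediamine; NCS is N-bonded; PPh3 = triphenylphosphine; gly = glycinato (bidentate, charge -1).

[Mo(en)2(NCS)(PPh3)][CoBr2(gly)2]2

Cation [Mo…]: ligand charges -1, Mo(III) ⇒ ion charge 2+.
Anion [Co…]: ligand charges -4, Co(III) ⇒ ion charge 1−.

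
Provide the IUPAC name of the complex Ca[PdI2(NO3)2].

calcium diiododinitratopalladate(II)

The 1 calcium counter-ion carries a total charge of +2, so each complex ion is 2−.
Ligand charges: 2×nitrato (-1 each), 2×iodo (-1 each); total -4. So Pd + (-4) = 2−, giving Pd = +2.
The complex ion is anionic, so palladium takes the -ate form palladate(II).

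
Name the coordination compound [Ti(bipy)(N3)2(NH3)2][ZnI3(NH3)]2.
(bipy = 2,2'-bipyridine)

diamminediazido(2,2'-bipyridine)titanium(IV) amminetriiodozincate(II)

Both ions are complex: the cation is named first with the plain metal name, the anion second with the -ate form; each ion's ligands are alphabetised independently.
Zinc is always +2 in its complexes; the anion's ligand charges sum to -3, so the complex anion is 1−.
With 2 anions per cation, the cation must be 2×1 = 2+.
Cation: ligand charges sum to -2; for the ion to be 2+, Ti = +4.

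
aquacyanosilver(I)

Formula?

Ligands: 1 aqua (H2O, neutral), 1 cyano (CN, -1). Ligand charge sum = -1.
With Ag in oxidation state +1, the complex ion is [Ag...].

[Ag(CN)(H2O)]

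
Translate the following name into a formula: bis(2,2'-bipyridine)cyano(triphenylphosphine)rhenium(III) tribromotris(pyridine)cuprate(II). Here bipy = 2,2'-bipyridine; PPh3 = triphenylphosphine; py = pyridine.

[Re(bipy)2(CN)(PPh3)][CuBr3(py)3]2

Cation [Re…]: ligand charges -1, Re(III) ⇒ ion charge 2+.
Anion [Cu…]: ligand charges -3, Cu(II) ⇒ ion charge 1−.
One 2+ cation requires 2 of the 1− anion.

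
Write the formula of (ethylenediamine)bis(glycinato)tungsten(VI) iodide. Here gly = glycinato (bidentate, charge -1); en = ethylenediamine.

[W(en)(gly)2]I4

Ligands: 2 glycinato (gly, -1), 1 ethylenediamine (en, neutral). Ligand charge sum = -2.
With W in oxidation state +6, the complex ion is [W...]^4+.
Charge balance with iodide (-1) requires 1 complex ion per 4 iodide.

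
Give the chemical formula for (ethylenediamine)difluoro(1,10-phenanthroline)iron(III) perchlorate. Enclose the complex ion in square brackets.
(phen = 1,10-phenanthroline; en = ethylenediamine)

[Fe(en)F2(phen)]ClO4

Ligands: 2 fluoro (F, -1), 1 1,10-phenanthroline (phen, neutral), 1 ethylenediamine (en, neutral). Ligand charge sum = -2.
Charge balance with perchlorate (-1) requires 1 complex ion per 1 perchlorate.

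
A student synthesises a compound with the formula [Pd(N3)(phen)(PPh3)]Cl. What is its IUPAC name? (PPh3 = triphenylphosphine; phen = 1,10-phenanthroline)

azido(1,10-phenanthroline)(triphenylphosphine)palladium(II) chloride

The 1 chloride counter-ion carries a total charge of -1, so each complex ion is 1+.
Ligand charges: 1×azido (-1 each), 1×triphenylphosphine (neutral), 1×1,10-phenanthroline (neutral); total -1. So Pd + (-1) = 1+, giving Pd = +2.
Ligands are named alphabetically: azido before phenanthroline before triphenylphosphine.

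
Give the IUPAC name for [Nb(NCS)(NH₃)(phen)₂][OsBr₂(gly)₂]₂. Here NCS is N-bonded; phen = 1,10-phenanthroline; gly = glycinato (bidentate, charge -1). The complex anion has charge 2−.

ammineisothiocyanatobis(1,10-phenanthroline)niobium(V) dibromobis(glycinato)osmate(II)

The complex anion is given as 2−; its ligand charges sum to -4, so Os = +2.
With 2 anions per cation, the cation must be 2×2 = 4+.
Cation: ligand charges sum to -1; for the ion to be 4+, Nb = +5.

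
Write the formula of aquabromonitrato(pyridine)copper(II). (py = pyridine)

Ligands: 1 pyridine (py, neutral), 1 aqua (H2O, neutral), 1 nitrato (NO3, -1), 1 bromo (Br, -1). Ligand charge sum = -2.
With Cu in oxidation state +2, the complex ion is [Cu...].

[CuBr(H2O)(NO3)(py)]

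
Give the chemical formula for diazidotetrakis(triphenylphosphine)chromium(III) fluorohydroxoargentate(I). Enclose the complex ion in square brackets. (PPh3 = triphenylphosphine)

[Cr(N3)2(PPh3)4][AgF(OH)]

Cation [Cr…]: ligand charges -2, Cr(III) ⇒ ion charge 1+.
Anion [Ag…]: ligand charges -2, Ag(I) ⇒ ion charge 1−.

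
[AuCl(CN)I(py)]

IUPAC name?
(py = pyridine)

There is no counter-ion, so the complex is neutral overall.
Ligand charges: 1×iodo (-1 each), 1×chloro (-1 each), 1×cyano (-1 each), 1×pyridine (neutral); total -3. So Au + (-3) = 0, giving Au = +3.
Ligands are named alphabetically: chloro before cyano before iodo before pyridine.

chlorocyanoiodo(pyridine)gold(III)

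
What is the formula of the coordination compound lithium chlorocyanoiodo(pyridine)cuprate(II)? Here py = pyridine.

Li[CuCl(CN)I(py)]

Ligands: 1 chloro (Cl, -1), 1 iodo (I, -1), 1 pyridine (py, neutral), 1 cyano (CN, -1). Ligand charge sum = -3.
Charge balance with lithium (+1) requires 1 complex ion per 1 lithium.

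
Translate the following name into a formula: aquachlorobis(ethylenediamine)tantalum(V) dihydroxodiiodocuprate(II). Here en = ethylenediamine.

Cation [Ta…]: ligand charges -1, Ta(V) ⇒ ion charge 4+.
Anion [Cu…]: ligand charges -4, Cu(II) ⇒ ion charge 2−.
One 4+ cation requires 2 of the 2− anion.

[TaCl(en)2(H2O)][CuI2(OH)2]2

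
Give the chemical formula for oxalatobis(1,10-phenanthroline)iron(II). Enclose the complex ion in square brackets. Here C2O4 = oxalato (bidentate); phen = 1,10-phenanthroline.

[Fe(C2O4)(phen)2]

Ligands: 1 oxalato (C2O4, -2), 2 1,10-phenanthroline (phen, neutral). Ligand charge sum = -2.
With Fe in oxidation state +2, the complex ion is [Fe...].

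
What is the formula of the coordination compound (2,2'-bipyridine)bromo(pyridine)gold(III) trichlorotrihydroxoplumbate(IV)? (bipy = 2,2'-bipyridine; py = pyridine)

Cation [Au…]: ligand charges -1, Au(III) ⇒ ion charge 2+.
Anion [Pb…]: ligand charges -6, Pb(IV) ⇒ ion charge 2−.
One 2+ cation balances one 2− anion.

[Au(bipy)Br(py)][PbCl3(OH)3]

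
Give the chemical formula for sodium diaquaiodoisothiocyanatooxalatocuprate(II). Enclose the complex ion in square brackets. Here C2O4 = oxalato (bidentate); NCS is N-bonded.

Ligands: 2 aqua (H2O, neutral), 1 iodo (I, -1), 1 oxalato (C2O4, -2), 1 isothiocyanato (NCS, -1). Ligand charge sum = -4.
With Cu in oxidation state +2, the complex ion is [Cu...]^2−.
Charge balance with sodium (+1) requires 1 complex ion per 2 sodium.

Na2[Cu(C2O4)(H2O)2I(NCS)]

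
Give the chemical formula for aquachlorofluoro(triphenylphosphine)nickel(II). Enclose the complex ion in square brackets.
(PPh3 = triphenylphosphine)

Ligands: 1 aqua (H2O, neutral), 1 fluoro (F, -1), 1 chloro (Cl, -1), 1 triphenylphosphine (PPh3, neutral). Ligand charge sum = -2.
With Ni in oxidation state +2, the complex ion is [Ni...].

[NiClF(H2O)(PPh3)]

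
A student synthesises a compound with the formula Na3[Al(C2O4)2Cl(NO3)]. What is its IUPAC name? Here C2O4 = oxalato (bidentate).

The 3 sodium counter-ions carry a total charge of +3, so each complex ion is 3−.
Ligand charges: 1×chloro (-1 each), 1×nitrato (-1 each), 2×oxalato (-2 each); total -6. So Al + (-6) = 3−, giving Al = +3.
Ligands are named alphabetically: chloro before nitrato before oxalato.
The complex ion is anionic, so aluminium takes the -ate form aluminate(III).

sodium chloronitratodioxalatoaluminate(III)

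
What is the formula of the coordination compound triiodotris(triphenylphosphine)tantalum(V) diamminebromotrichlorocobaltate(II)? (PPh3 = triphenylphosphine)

[TaI3(PPh3)3][CoBrCl3(NH3)2]

Cation [Ta…]: ligand charges -3, Ta(V) ⇒ ion charge 2+.
Anion [Co…]: ligand charges -4, Co(II) ⇒ ion charge 2−.
One 2+ cation balances one 2− anion.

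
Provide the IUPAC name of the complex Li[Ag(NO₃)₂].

lithium dinitratoargentate(I)

The 1 lithium counter-ion carries a total charge of +1, so each complex ion is 1−.
Ligand charges: 2×nitrato (-1 each); total -2. So Ag + (-2) = 1−, giving Ag = +1.
The complex ion is anionic, so silver takes the -ate form argentate(I).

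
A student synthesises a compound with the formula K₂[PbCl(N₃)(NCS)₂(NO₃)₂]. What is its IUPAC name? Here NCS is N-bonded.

potassium azidochlorodiisothiocyanatodinitratoplumbate(IV)

The 2 potassium counter-ions carry a total charge of +2, so each complex ion is 2−.
Ligand charges: 2×nitrato (-1 each), 1×azido (-1 each), 1×chloro (-1 each), 2×isothiocyanato (-1 each); total -6. So Pb + (-6) = 2−, giving Pb = +4.
Ligands are named alphabetically: azido before chloro before isothiocyanato before nitrato.
The complex ion is anionic, so lead takes the -ate form plumbate(IV).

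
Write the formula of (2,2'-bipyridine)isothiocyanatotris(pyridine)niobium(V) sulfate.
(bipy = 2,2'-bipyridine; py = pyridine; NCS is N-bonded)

[Nb(bipy)(NCS)(py)3](SO4)2

Ligands: 1 2,2'-bipyridine (bipy, neutral), 3 pyridine (py, neutral), 1 isothiocyanato (NCS, -1). Ligand charge sum = -1.
With Nb in oxidation state +5, the complex ion is [Nb...]^4+.
Charge balance with sulfate (-2) requires 1 complex ion per 2 sulfate.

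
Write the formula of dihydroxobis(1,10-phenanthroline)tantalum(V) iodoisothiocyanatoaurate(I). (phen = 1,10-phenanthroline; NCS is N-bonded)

[Ta(OH)2(phen)2][AuI(NCS)]3

Cation [Ta…]: ligand charges -2, Ta(V) ⇒ ion charge 3+.
Anion [Au…]: ligand charges -2, Au(I) ⇒ ion charge 1−.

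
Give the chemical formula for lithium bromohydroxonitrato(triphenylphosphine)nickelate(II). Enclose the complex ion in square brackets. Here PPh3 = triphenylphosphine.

Ligands: 1 nitrato (NO3, -1), 1 bromo (Br, -1), 1 triphenylphosphine (PPh3, neutral), 1 hydroxo (OH, -1). Ligand charge sum = -3.
With Ni in oxidation state +2, the complex ion is [Ni...]^1−.
Charge balance with lithium (+1) requires 1 complex ion per 1 lithium.

Li[NiBr(NO3)(OH)(PPh3)]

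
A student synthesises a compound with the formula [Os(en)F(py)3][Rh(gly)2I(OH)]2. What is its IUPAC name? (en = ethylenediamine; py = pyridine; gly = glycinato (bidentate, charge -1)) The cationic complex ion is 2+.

(ethylenediamine)fluorotris(pyridine)osmium(III) bis(glycinato)hydroxoiodorhodate(III)

Both ions are complex: the cation is named first with the plain metal name, the anion second with the -ate form; each ion's ligands are alphabetised independently.
The complex cation is given as 2+; its ligand charges sum to -1, so Os = +3.
With 2 anions per cation, each anion must be 2/2 = 1−.
Anion: ligand charges sum to -4; for the ion to be 1−, Rh = +3.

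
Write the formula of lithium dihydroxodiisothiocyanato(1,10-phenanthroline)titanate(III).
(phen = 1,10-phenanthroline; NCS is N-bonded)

Li[Ti(NCS)2(OH)2(phen)]

Ligands: 1 1,10-phenanthroline (phen, neutral), 2 isothiocyanato (NCS, -1), 2 hydroxo (OH, -1). Ligand charge sum = -4.
Charge balance with lithium (+1) requires 1 complex ion per 1 lithium.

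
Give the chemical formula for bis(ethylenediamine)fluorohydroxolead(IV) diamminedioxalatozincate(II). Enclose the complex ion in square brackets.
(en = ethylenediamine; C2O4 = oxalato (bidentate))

Cation [Pb…]: ligand charges -2, Pb(IV) ⇒ ion charge 2+.
Anion [Zn…]: ligand charges -4, Zn(II) ⇒ ion charge 2−.
One 2+ cation balances one 2− anion.

[Pb(en)2F(OH)][Zn(C2O4)2(NH3)2]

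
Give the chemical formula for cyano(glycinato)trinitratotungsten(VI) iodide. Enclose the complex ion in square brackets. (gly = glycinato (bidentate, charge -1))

Ligands: 1 glycinato (gly, -1), 3 nitrato (NO3, -1), 1 cyano (CN, -1). Ligand charge sum = -5.
With W in oxidation state +6, the complex ion is [W...]^1+.
Charge balance with iodide (-1) requires 1 complex ion per 1 iodide.

[W(CN)(gly)(NO3)3]I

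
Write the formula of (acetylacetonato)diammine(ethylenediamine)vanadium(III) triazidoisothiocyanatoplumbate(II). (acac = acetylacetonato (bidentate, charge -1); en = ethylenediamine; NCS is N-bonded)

Cation [V…]: ligand charges -1, V(III) ⇒ ion charge 2+.
Anion [Pb…]: ligand charges -4, Pb(II) ⇒ ion charge 2−.

[V(acac)(en)(NH3)2][Pb(N3)3(NCS)]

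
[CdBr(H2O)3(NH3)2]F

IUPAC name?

diamminetriaquabromocadmium(II) fluoride

The 1 fluoride counter-ion carries a total charge of -1, so each complex ion is 1+.
Ligand charges: 2×ammine (neutral), 3×aqua (neutral), 1×bromo (-1 each); total -1. So Cd + (-1) = 1+, giving Cd = +2.
Ligands are named alphabetically: ammine before aqua before bromo.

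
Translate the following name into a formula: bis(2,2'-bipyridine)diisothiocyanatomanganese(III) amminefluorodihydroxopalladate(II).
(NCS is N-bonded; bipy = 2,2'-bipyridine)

[Mn(bipy)2(NCS)2][PdF(NH3)(OH)2]

Cation [Mn…]: ligand charges -2, Mn(III) ⇒ ion charge 1+.
Anion [Pd…]: ligand charges -3, Pd(II) ⇒ ion charge 1−.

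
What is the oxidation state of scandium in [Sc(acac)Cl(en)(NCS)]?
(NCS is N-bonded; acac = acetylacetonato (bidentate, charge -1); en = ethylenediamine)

+3

No counter-ion: the bracketed complex is neutral.
Ligand charges: 1×NCS = -1; 1×acac = -1; 1×Cl = -1; 1×en neutral; sum -3.
Sc + (-3) = 0 ⇒ Sc is +3.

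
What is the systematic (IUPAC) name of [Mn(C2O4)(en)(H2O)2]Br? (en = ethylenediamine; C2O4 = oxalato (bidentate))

The 1 bromide counter-ion carries a total charge of -1, so each complex ion is 1+.
Ligand charges: 1×ethylenediamine (neutral), 2×aqua (neutral), 1×oxalato (-2 each); total -2. So Mn + (-2) = 1+, giving Mn = +3.
Ligands are named alphabetically: aqua before ethylenediamine before oxalato.

diaqua(ethylenediamine)oxalatomanganese(III) bromide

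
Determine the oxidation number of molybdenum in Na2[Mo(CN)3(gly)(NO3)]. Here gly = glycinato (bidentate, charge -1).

2 sodium outside the brackets (+1 each) → the complex ion is 2−.
Ligand charges: 1×gly = -1; 3×CN = -3; 1×NO3 = -1; sum -5.
Mo + (-5) = 2− ⇒ Mo is +3.

+3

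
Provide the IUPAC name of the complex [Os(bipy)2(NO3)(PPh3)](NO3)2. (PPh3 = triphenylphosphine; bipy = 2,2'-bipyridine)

bis(2,2'-bipyridine)nitrato(triphenylphosphine)osmium(III) nitrate

The 2 nitrate counter-ions carry a total charge of -2, so each complex ion is 2+.
Ligand charges: 1×nitrato (-1 each), 1×triphenylphosphine (neutral), 2×2,2'-bipyridine (neutral); total -1. So Os + (-1) = 2+, giving Os = +3.
Ligands are named alphabetically: bipyridine before nitrato before triphenylphosphine.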